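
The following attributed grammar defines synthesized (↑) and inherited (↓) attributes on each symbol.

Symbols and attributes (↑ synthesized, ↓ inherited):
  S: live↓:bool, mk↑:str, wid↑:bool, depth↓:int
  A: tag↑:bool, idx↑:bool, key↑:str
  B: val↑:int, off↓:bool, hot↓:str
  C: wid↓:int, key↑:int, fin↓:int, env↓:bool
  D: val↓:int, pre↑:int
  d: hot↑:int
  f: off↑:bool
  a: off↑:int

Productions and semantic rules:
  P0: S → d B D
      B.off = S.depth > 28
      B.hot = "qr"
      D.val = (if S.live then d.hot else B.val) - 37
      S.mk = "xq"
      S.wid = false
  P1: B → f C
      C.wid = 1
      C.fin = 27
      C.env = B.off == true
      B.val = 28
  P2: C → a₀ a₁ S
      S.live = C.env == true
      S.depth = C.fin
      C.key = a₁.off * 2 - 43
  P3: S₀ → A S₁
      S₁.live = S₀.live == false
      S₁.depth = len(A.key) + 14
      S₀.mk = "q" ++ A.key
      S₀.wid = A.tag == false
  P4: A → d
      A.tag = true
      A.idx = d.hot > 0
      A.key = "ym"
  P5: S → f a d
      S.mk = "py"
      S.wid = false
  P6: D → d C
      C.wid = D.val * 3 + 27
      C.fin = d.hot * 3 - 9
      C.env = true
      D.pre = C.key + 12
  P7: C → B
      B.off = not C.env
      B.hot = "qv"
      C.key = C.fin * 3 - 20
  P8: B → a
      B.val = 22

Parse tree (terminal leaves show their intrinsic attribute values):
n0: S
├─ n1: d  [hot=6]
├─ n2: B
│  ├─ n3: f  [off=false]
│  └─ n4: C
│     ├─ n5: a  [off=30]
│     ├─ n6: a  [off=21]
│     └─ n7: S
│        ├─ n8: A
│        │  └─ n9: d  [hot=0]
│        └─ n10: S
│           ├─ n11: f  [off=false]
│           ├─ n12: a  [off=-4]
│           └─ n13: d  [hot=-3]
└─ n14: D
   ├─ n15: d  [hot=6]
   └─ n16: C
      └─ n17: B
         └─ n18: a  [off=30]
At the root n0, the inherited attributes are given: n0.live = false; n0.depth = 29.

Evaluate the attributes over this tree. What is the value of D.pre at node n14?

19

1. n0.live = false  [given at root]
2. n0.depth = 29  [given at root]
3. n1.hot = 6  [terminal]
4. n2.off = true  [S.depth > 28]
5. n2.hot = "qr"  ["qr"]
6. n3.off = false  [terminal]
7. n4.wid = 1  [1]
8. n4.fin = 27  [27]
9. n4.env = true  [B.off == true]
10. n5.off = 30  [terminal]
11. n6.off = 21  [terminal]
12. n7.live = true  [C.env == true]
13. n7.depth = 27  [C.fin]
14. n9.hot = 0  [terminal]
15. n8.tag = true  [true]
16. n8.idx = false  [d.hot > 0]
17. n8.key = "ym"  ["ym"]
18. n10.live = false  [S₀.live == false]
19. n10.depth = 16  [len(A.key) + 14]
20. n11.off = false  [terminal]
21. n12.off = -4  [terminal]
22. n13.hot = -3  [terminal]
23. n10.mk = "py"  ["py"]
24. n10.wid = false  [false]
25. n7.mk = "qym"  ["q" ++ A.key]
26. n7.wid = false  [A.tag == false]
27. n4.key = -1  [a₁.off * 2 - 43]
28. n2.val = 28  [28]
29. n14.val = -9  [(if S.live then d.hot else B.val) - 37]
30. n15.hot = 6  [terminal]
31. n16.wid = 0  [D.val * 3 + 27]
32. n16.fin = 9  [d.hot * 3 - 9]
33. n16.env = true  [true]
34. n17.off = false  [not C.env]
35. n17.hot = "qv"  ["qv"]
36. n18.off = 30  [terminal]
37. n17.val = 22  [22]
38. n16.key = 7  [C.fin * 3 - 20]
39. n14.pre = 19  [C.key + 12]
40. n0.mk = "xq"  ["xq"]
41. n0.wid = false  [false]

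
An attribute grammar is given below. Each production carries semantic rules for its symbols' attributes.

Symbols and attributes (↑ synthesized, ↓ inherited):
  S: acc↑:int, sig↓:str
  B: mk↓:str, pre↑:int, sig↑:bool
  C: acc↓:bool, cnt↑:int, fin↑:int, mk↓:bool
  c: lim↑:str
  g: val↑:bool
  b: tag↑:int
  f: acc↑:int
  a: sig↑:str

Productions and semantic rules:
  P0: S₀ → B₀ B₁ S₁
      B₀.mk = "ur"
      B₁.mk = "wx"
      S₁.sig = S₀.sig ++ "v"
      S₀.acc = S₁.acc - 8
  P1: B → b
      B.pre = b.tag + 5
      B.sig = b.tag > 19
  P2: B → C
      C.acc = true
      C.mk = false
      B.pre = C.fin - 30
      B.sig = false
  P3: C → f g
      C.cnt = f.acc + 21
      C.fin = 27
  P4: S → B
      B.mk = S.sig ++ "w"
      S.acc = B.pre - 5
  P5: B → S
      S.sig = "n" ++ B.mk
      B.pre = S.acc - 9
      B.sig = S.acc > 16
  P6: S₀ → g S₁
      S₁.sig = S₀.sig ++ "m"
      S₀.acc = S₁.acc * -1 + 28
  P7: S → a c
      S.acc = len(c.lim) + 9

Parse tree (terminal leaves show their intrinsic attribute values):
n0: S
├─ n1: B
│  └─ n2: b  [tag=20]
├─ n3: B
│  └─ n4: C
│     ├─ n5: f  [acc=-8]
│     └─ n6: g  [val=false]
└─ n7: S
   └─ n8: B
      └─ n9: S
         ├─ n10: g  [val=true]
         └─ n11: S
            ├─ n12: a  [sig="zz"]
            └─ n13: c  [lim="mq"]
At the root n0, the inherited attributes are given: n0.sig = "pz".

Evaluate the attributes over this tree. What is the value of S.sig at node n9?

"npzvw"

1. n0.sig = "pz"  [given at root]
2. n1.mk = "ur"  ["ur"]
3. n2.tag = 20  [terminal]
4. n1.pre = 25  [b.tag + 5]
5. n1.sig = true  [b.tag > 19]
6. n3.mk = "wx"  ["wx"]
7. n4.acc = true  [true]
8. n4.mk = false  [false]
9. n5.acc = -8  [terminal]
10. n6.val = false  [terminal]
11. n4.cnt = 13  [f.acc + 21]
12. n4.fin = 27  [27]
13. n3.pre = -3  [C.fin - 30]
14. n3.sig = false  [false]
15. n7.sig = "pzv"  [S₀.sig ++ "v"]
16. n8.mk = "pzvw"  [S.sig ++ "w"]
17. n9.sig = "npzvw"  ["n" ++ B.mk]
18. n10.val = true  [terminal]
19. n11.sig = "npzvwm"  [S₀.sig ++ "m"]
20. n12.sig = "zz"  [terminal]
21. n13.lim = "mq"  [terminal]
22. n11.acc = 11  [len(c.lim) + 9]
23. n9.acc = 17  [S₁.acc * -1 + 28]
24. n8.pre = 8  [S.acc - 9]
25. n8.sig = true  [S.acc > 16]
26. n7.acc = 3  [B.pre - 5]
27. n0.acc = -5  [S₁.acc - 8]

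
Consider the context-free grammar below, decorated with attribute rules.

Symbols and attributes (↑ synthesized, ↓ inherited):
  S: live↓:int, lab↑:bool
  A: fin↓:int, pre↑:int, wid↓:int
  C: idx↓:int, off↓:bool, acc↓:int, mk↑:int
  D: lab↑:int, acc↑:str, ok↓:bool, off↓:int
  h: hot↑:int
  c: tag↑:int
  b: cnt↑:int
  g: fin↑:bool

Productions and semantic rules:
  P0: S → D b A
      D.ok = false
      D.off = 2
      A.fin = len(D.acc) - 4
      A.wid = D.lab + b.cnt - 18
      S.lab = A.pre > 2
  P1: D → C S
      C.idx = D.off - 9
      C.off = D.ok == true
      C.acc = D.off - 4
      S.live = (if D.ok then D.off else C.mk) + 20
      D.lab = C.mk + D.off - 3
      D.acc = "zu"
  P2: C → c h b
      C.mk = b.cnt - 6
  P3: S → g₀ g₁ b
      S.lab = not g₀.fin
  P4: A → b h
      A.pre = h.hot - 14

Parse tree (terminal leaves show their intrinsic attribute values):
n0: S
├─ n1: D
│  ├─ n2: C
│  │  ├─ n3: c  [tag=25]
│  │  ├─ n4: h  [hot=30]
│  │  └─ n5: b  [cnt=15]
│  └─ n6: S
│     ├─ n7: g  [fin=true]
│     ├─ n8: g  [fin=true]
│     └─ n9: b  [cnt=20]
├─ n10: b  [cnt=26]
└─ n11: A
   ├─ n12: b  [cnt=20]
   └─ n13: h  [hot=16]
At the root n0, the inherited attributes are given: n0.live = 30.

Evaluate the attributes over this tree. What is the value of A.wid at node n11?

1. n0.live = 30  [given at root]
2. n1.ok = false  [false]
3. n1.off = 2  [2]
4. n2.idx = -7  [D.off - 9]
5. n2.off = false  [D.ok == true]
6. n2.acc = -2  [D.off - 4]
7. n3.tag = 25  [terminal]
8. n4.hot = 30  [terminal]
9. n5.cnt = 15  [terminal]
10. n2.mk = 9  [b.cnt - 6]
11. n6.live = 29  [(if D.ok then D.off else C.mk) + 20]
12. n7.fin = true  [terminal]
13. n8.fin = true  [terminal]
14. n9.cnt = 20  [terminal]
15. n6.lab = false  [not g₀.fin]
16. n1.lab = 8  [C.mk + D.off - 3]
17. n1.acc = "zu"  ["zu"]
18. n10.cnt = 26  [terminal]
19. n11.fin = -2  [len(D.acc) - 4]
20. n11.wid = 16  [D.lab + b.cnt - 18]
21. n12.cnt = 20  [terminal]
22. n13.hot = 16  [terminal]
23. n11.pre = 2  [h.hot - 14]
24. n0.lab = false  [A.pre > 2]

16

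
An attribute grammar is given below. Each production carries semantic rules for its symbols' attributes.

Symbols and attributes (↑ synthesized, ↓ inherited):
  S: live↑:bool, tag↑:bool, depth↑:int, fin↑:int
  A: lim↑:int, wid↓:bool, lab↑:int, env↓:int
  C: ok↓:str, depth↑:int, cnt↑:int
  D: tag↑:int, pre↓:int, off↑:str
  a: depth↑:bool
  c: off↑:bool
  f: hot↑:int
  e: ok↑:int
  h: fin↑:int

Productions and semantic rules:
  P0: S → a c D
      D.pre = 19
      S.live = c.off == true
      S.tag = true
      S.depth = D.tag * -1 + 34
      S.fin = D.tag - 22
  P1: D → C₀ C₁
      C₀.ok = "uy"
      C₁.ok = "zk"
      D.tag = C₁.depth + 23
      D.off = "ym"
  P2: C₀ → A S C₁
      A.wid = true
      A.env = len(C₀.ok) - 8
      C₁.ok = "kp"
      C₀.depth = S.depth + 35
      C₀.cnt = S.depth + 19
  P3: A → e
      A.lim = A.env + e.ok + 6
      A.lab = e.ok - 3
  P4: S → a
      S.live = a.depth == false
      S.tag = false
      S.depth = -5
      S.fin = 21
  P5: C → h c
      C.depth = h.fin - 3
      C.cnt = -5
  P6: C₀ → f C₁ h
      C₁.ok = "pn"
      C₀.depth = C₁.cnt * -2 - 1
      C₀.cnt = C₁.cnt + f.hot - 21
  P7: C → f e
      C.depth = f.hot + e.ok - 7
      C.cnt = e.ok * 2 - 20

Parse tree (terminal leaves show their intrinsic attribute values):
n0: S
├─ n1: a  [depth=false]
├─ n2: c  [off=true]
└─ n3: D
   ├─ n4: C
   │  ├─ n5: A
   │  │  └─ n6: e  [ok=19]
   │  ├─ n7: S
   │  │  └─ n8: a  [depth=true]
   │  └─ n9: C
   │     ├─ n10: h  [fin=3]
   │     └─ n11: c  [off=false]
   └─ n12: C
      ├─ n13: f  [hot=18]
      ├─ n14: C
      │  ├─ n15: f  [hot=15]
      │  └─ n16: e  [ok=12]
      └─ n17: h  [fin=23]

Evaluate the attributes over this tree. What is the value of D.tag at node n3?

1. n1.depth = false  [terminal]
2. n2.off = true  [terminal]
3. n3.pre = 19  [19]
4. n4.ok = "uy"  ["uy"]
5. n5.wid = true  [true]
6. n5.env = -6  [len(C₀.ok) - 8]
7. n6.ok = 19  [terminal]
8. n5.lim = 19  [A.env + e.ok + 6]
9. n5.lab = 16  [e.ok - 3]
10. n8.depth = true  [terminal]
11. n7.live = false  [a.depth == false]
12. n7.tag = false  [false]
13. n7.depth = -5  [-5]
14. n7.fin = 21  [21]
15. n9.ok = "kp"  ["kp"]
16. n10.fin = 3  [terminal]
17. n11.off = false  [terminal]
18. n9.depth = 0  [h.fin - 3]
19. n9.cnt = -5  [-5]
20. n4.depth = 30  [S.depth + 35]
21. n4.cnt = 14  [S.depth + 19]
22. n12.ok = "zk"  ["zk"]
23. n13.hot = 18  [terminal]
24. n14.ok = "pn"  ["pn"]
25. n15.hot = 15  [terminal]
26. n16.ok = 12  [terminal]
27. n14.depth = 20  [f.hot + e.ok - 7]
28. n14.cnt = 4  [e.ok * 2 - 20]
29. n17.fin = 23  [terminal]
30. n12.depth = -9  [C₁.cnt * -2 - 1]
31. n12.cnt = 1  [C₁.cnt + f.hot - 21]
32. n3.tag = 14  [C₁.depth + 23]
33. n3.off = "ym"  ["ym"]
34. n0.live = true  [c.off == true]
35. n0.tag = true  [true]
36. n0.depth = 20  [D.tag * -1 + 34]
37. n0.fin = -8  [D.tag - 22]

14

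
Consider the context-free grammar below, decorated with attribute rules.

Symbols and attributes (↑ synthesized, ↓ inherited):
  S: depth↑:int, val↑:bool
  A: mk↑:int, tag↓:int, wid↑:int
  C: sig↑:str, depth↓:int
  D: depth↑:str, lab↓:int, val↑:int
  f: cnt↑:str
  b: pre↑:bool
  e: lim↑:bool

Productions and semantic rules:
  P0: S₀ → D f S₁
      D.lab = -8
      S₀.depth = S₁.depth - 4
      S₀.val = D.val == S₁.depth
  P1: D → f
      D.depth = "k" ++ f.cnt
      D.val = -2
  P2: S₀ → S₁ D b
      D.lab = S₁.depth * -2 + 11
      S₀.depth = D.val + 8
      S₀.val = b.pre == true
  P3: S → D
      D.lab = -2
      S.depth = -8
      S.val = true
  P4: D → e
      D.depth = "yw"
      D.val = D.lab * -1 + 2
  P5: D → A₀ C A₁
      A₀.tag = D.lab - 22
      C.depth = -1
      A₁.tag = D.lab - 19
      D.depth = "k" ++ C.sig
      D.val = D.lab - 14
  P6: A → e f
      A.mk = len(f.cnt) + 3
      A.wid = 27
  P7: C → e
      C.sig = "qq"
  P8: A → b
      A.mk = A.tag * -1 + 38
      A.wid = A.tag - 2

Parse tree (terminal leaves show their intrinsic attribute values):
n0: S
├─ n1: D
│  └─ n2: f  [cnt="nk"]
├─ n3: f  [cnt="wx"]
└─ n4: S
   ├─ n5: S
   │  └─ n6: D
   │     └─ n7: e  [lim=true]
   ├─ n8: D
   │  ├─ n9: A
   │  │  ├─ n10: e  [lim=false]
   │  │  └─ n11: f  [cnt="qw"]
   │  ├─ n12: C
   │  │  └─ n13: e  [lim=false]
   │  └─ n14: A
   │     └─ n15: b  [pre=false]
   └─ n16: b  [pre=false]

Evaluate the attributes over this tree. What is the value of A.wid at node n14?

6

1. n1.lab = -8  [-8]
2. n2.cnt = "nk"  [terminal]
3. n1.depth = "knk"  ["k" ++ f.cnt]
4. n1.val = -2  [-2]
5. n3.cnt = "wx"  [terminal]
6. n6.lab = -2  [-2]
7. n7.lim = true  [terminal]
8. n6.depth = "yw"  ["yw"]
9. n6.val = 4  [D.lab * -1 + 2]
10. n5.depth = -8  [-8]
11. n5.val = true  [true]
12. n8.lab = 27  [S₁.depth * -2 + 11]
13. n9.tag = 5  [D.lab - 22]
14. n10.lim = false  [terminal]
15. n11.cnt = "qw"  [terminal]
16. n9.mk = 5  [len(f.cnt) + 3]
17. n9.wid = 27  [27]
18. n12.depth = -1  [-1]
19. n13.lim = false  [terminal]
20. n12.sig = "qq"  ["qq"]
21. n14.tag = 8  [D.lab - 19]
22. n15.pre = false  [terminal]
23. n14.mk = 30  [A.tag * -1 + 38]
24. n14.wid = 6  [A.tag - 2]
25. n8.depth = "kqq"  ["k" ++ C.sig]
26. n8.val = 13  [D.lab - 14]
27. n16.pre = false  [terminal]
28. n4.depth = 21  [D.val + 8]
29. n4.val = false  [b.pre == true]
30. n0.depth = 17  [S₁.depth - 4]
31. n0.val = false  [D.val == S₁.depth]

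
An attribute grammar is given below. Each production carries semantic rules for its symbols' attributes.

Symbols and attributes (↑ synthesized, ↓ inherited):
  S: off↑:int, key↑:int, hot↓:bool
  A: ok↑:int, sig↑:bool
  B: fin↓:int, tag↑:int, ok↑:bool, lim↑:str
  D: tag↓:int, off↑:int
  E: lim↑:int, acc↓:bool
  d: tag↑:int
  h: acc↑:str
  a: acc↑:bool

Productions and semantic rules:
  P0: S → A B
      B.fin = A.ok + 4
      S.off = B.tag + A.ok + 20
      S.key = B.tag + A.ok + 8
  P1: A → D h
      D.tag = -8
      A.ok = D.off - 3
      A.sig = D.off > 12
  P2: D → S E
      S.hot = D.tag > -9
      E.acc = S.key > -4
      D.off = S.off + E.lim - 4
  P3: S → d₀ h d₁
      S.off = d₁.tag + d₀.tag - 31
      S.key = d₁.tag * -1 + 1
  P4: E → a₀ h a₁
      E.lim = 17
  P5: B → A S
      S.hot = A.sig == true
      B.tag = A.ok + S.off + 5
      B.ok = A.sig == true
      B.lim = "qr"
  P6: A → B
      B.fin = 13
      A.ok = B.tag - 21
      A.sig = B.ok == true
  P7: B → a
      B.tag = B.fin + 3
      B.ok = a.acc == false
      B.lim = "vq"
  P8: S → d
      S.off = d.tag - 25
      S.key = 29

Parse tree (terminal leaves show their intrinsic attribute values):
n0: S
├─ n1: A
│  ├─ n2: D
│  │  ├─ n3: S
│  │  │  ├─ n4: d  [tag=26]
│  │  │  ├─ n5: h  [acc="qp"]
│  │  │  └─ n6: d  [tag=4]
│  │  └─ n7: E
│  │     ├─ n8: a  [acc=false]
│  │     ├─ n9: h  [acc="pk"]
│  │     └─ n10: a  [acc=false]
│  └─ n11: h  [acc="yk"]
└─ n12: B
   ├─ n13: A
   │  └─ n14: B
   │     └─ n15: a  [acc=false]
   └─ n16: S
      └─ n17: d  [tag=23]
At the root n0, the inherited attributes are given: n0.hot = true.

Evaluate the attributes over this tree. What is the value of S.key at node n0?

1. n0.hot = true  [given at root]
2. n2.tag = -8  [-8]
3. n3.hot = true  [D.tag > -9]
4. n4.tag = 26  [terminal]
5. n5.acc = "qp"  [terminal]
6. n6.tag = 4  [terminal]
7. n3.off = -1  [d₁.tag + d₀.tag - 31]
8. n3.key = -3  [d₁.tag * -1 + 1]
9. n7.acc = true  [S.key > -4]
10. n8.acc = false  [terminal]
11. n9.acc = "pk"  [terminal]
12. n10.acc = false  [terminal]
13. n7.lim = 17  [17]
14. n2.off = 12  [S.off + E.lim - 4]
15. n11.acc = "yk"  [terminal]
16. n1.ok = 9  [D.off - 3]
17. n1.sig = false  [D.off > 12]
18. n12.fin = 13  [A.ok + 4]
19. n14.fin = 13  [13]
20. n15.acc = false  [terminal]
21. n14.tag = 16  [B.fin + 3]
22. n14.ok = true  [a.acc == false]
23. n14.lim = "vq"  ["vq"]
24. n13.ok = -5  [B.tag - 21]
25. n13.sig = true  [B.ok == true]
26. n16.hot = true  [A.sig == true]
27. n17.tag = 23  [terminal]
28. n16.off = -2  [d.tag - 25]
29. n16.key = 29  [29]
30. n12.tag = -2  [A.ok + S.off + 5]
31. n12.ok = true  [A.sig == true]
32. n12.lim = "qr"  ["qr"]
33. n0.off = 27  [B.tag + A.ok + 20]
34. n0.key = 15  [B.tag + A.ok + 8]

15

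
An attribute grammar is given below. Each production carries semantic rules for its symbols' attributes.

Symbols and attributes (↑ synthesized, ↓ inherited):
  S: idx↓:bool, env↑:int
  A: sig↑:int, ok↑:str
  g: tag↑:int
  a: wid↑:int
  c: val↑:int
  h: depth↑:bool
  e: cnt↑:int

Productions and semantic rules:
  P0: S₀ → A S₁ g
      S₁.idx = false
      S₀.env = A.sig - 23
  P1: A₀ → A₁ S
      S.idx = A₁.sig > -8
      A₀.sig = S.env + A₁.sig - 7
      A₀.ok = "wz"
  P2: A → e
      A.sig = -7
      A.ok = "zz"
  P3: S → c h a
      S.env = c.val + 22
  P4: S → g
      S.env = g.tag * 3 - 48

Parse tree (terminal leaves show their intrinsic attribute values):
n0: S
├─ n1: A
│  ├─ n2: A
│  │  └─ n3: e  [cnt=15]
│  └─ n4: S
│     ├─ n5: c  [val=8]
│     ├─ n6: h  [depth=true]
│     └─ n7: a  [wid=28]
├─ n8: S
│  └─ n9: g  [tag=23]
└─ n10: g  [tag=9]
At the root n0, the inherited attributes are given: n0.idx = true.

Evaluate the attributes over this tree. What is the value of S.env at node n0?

-7

1. n0.idx = true  [given at root]
2. n3.cnt = 15  [terminal]
3. n2.sig = -7  [-7]
4. n2.ok = "zz"  ["zz"]
5. n4.idx = true  [A₁.sig > -8]
6. n5.val = 8  [terminal]
7. n6.depth = true  [terminal]
8. n7.wid = 28  [terminal]
9. n4.env = 30  [c.val + 22]
10. n1.sig = 16  [S.env + A₁.sig - 7]
11. n1.ok = "wz"  ["wz"]
12. n8.idx = false  [false]
13. n9.tag = 23  [terminal]
14. n8.env = 21  [g.tag * 3 - 48]
15. n10.tag = 9  [terminal]
16. n0.env = -7  [A.sig - 23]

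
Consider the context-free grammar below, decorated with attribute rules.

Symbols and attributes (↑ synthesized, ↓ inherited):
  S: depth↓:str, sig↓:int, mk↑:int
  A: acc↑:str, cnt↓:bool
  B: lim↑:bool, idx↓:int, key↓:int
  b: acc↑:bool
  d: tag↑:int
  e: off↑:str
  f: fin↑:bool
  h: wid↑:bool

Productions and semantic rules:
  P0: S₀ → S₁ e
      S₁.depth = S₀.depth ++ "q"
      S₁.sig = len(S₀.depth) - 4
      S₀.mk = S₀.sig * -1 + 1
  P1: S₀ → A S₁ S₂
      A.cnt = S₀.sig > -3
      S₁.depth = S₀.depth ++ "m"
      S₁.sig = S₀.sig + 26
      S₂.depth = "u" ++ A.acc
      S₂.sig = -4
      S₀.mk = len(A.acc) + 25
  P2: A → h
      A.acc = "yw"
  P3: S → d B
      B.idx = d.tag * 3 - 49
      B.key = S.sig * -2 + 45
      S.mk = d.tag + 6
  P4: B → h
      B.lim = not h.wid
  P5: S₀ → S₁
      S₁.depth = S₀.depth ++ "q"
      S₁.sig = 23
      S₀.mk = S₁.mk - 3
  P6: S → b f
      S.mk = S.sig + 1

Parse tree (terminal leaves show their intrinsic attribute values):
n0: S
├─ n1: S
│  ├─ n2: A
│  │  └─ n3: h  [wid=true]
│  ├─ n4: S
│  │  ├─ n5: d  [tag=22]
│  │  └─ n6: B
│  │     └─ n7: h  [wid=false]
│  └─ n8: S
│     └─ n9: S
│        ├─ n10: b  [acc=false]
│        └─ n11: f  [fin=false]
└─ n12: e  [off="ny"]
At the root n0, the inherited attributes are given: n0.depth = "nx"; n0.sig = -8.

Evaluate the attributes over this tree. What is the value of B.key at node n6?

1. n0.depth = "nx"  [given at root]
2. n0.sig = -8  [given at root]
3. n1.depth = "nxq"  [S₀.depth ++ "q"]
4. n1.sig = -2  [len(S₀.depth) - 4]
5. n2.cnt = true  [S₀.sig > -3]
6. n3.wid = true  [terminal]
7. n2.acc = "yw"  ["yw"]
8. n4.depth = "nxqm"  [S₀.depth ++ "m"]
9. n4.sig = 24  [S₀.sig + 26]
10. n5.tag = 22  [terminal]
11. n6.idx = 17  [d.tag * 3 - 49]
12. n6.key = -3  [S.sig * -2 + 45]
13. n7.wid = false  [terminal]
14. n6.lim = true  [not h.wid]
15. n4.mk = 28  [d.tag + 6]
16. n8.depth = "uyw"  ["u" ++ A.acc]
17. n8.sig = -4  [-4]
18. n9.depth = "uywq"  [S₀.depth ++ "q"]
19. n9.sig = 23  [23]
20. n10.acc = false  [terminal]
21. n11.fin = false  [terminal]
22. n9.mk = 24  [S.sig + 1]
23. n8.mk = 21  [S₁.mk - 3]
24. n1.mk = 27  [len(A.acc) + 25]
25. n12.off = "ny"  [terminal]
26. n0.mk = 9  [S₀.sig * -1 + 1]

-3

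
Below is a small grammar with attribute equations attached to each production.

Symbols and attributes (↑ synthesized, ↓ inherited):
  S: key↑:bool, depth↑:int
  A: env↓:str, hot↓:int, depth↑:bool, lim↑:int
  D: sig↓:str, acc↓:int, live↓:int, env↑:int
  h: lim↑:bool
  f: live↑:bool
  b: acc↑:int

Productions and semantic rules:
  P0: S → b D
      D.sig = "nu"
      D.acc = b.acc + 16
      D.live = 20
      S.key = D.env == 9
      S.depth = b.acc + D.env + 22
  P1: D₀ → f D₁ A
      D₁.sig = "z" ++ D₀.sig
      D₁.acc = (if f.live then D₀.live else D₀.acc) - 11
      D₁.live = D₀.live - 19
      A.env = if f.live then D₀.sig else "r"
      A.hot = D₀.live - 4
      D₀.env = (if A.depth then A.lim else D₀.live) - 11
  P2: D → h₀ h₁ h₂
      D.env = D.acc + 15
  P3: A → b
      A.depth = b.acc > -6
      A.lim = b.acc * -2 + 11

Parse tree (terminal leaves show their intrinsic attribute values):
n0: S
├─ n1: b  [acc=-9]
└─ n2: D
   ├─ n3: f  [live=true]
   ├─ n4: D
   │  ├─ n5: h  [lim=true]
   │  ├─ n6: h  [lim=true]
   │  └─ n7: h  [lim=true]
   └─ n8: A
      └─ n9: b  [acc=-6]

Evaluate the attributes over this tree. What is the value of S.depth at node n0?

1. n1.acc = -9  [terminal]
2. n2.sig = "nu"  ["nu"]
3. n2.acc = 7  [b.acc + 16]
4. n2.live = 20  [20]
5. n3.live = true  [terminal]
6. n4.sig = "znu"  ["z" ++ D₀.sig]
7. n4.acc = 9  [(if f.live then D₀.live else D₀.acc) - 11]
8. n4.live = 1  [D₀.live - 19]
9. n5.lim = true  [terminal]
10. n6.lim = true  [terminal]
11. n7.lim = true  [terminal]
12. n4.env = 24  [D.acc + 15]
13. n8.env = "nu"  [if f.live then D₀.sig else "r"]
14. n8.hot = 16  [D₀.live - 4]
15. n9.acc = -6  [terminal]
16. n8.depth = false  [b.acc > -6]
17. n8.lim = 23  [b.acc * -2 + 11]
18. n2.env = 9  [(if A.depth then A.lim else D₀.live) - 11]
19. n0.key = true  [D.env == 9]
20. n0.depth = 22  [b.acc + D.env + 22]

22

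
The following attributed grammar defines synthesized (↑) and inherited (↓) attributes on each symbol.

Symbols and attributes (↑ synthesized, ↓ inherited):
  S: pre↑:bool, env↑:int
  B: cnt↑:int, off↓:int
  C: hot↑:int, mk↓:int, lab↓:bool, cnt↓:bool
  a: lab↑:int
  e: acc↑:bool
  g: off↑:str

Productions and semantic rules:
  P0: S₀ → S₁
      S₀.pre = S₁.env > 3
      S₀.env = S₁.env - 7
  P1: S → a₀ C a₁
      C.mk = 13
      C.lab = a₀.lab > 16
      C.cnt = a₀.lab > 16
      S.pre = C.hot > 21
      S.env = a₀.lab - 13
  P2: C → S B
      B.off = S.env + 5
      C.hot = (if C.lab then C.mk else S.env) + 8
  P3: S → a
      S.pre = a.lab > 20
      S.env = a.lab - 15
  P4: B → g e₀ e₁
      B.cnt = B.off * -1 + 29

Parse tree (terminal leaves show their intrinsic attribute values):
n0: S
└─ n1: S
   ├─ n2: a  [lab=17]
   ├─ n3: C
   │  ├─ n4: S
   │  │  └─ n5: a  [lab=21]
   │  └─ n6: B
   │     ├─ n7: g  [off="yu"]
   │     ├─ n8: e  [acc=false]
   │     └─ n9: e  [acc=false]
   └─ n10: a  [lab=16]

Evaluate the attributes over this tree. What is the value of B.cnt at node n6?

18

1. n2.lab = 17  [terminal]
2. n3.mk = 13  [13]
3. n3.lab = true  [a₀.lab > 16]
4. n3.cnt = true  [a₀.lab > 16]
5. n5.lab = 21  [terminal]
6. n4.pre = true  [a.lab > 20]
7. n4.env = 6  [a.lab - 15]
8. n6.off = 11  [S.env + 5]
9. n7.off = "yu"  [terminal]
10. n8.acc = false  [terminal]
11. n9.acc = false  [terminal]
12. n6.cnt = 18  [B.off * -1 + 29]
13. n3.hot = 21  [(if C.lab then C.mk else S.env) + 8]
14. n10.lab = 16  [terminal]
15. n1.pre = false  [C.hot > 21]
16. n1.env = 4  [a₀.lab - 13]
17. n0.pre = true  [S₁.env > 3]
18. n0.env = -3  [S₁.env - 7]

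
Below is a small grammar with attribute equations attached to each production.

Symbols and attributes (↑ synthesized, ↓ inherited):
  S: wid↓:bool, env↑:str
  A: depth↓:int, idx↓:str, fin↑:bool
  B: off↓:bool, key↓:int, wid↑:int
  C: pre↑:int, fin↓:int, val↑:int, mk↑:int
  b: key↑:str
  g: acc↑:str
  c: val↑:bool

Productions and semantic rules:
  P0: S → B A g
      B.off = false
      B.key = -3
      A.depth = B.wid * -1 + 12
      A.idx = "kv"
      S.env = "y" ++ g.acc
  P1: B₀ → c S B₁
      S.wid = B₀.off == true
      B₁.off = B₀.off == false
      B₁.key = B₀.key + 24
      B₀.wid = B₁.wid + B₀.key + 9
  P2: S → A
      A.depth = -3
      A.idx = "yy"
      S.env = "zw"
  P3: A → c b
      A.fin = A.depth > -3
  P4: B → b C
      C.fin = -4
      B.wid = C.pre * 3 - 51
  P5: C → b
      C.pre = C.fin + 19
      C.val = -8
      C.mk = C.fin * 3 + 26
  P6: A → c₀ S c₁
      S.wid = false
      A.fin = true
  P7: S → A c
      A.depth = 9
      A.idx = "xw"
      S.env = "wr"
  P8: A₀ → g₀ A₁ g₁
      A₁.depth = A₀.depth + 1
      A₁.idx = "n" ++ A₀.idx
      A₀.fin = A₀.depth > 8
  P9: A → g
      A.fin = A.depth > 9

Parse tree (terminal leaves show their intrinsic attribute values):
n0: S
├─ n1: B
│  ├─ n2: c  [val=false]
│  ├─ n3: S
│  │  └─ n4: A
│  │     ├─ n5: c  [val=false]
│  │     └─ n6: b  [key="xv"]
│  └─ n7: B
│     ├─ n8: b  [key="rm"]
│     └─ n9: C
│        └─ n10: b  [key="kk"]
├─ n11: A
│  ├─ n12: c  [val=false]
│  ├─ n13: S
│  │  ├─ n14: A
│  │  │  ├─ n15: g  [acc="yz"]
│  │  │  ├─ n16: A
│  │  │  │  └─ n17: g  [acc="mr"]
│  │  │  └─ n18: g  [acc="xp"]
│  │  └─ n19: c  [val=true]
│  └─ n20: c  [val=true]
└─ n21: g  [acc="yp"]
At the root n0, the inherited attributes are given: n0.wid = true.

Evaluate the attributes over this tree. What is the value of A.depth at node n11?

12

1. n0.wid = true  [given at root]
2. n1.off = false  [false]
3. n1.key = -3  [-3]
4. n2.val = false  [terminal]
5. n3.wid = false  [B₀.off == true]
6. n4.depth = -3  [-3]
7. n4.idx = "yy"  ["yy"]
8. n5.val = false  [terminal]
9. n6.key = "xv"  [terminal]
10. n4.fin = false  [A.depth > -3]
11. n3.env = "zw"  ["zw"]
12. n7.off = true  [B₀.off == false]
13. n7.key = 21  [B₀.key + 24]
14. n8.key = "rm"  [terminal]
15. n9.fin = -4  [-4]
16. n10.key = "kk"  [terminal]
17. n9.pre = 15  [C.fin + 19]
18. n9.val = -8  [-8]
19. n9.mk = 14  [C.fin * 3 + 26]
20. n7.wid = -6  [C.pre * 3 - 51]
21. n1.wid = 0  [B₁.wid + B₀.key + 9]
22. n11.depth = 12  [B.wid * -1 + 12]
23. n11.idx = "kv"  ["kv"]
24. n12.val = false  [terminal]
25. n13.wid = false  [false]
26. n14.depth = 9  [9]
27. n14.idx = "xw"  ["xw"]
28. n15.acc = "yz"  [terminal]
29. n16.depth = 10  [A₀.depth + 1]
30. n16.idx = "nxw"  ["n" ++ A₀.idx]
31. n17.acc = "mr"  [terminal]
32. n16.fin = true  [A.depth > 9]
33. n18.acc = "xp"  [terminal]
34. n14.fin = true  [A₀.depth > 8]
35. n19.val = true  [terminal]
36. n13.env = "wr"  ["wr"]
37. n20.val = true  [terminal]
38. n11.fin = true  [true]
39. n21.acc = "yp"  [terminal]
40. n0.env = "yyp"  ["y" ++ g.acc]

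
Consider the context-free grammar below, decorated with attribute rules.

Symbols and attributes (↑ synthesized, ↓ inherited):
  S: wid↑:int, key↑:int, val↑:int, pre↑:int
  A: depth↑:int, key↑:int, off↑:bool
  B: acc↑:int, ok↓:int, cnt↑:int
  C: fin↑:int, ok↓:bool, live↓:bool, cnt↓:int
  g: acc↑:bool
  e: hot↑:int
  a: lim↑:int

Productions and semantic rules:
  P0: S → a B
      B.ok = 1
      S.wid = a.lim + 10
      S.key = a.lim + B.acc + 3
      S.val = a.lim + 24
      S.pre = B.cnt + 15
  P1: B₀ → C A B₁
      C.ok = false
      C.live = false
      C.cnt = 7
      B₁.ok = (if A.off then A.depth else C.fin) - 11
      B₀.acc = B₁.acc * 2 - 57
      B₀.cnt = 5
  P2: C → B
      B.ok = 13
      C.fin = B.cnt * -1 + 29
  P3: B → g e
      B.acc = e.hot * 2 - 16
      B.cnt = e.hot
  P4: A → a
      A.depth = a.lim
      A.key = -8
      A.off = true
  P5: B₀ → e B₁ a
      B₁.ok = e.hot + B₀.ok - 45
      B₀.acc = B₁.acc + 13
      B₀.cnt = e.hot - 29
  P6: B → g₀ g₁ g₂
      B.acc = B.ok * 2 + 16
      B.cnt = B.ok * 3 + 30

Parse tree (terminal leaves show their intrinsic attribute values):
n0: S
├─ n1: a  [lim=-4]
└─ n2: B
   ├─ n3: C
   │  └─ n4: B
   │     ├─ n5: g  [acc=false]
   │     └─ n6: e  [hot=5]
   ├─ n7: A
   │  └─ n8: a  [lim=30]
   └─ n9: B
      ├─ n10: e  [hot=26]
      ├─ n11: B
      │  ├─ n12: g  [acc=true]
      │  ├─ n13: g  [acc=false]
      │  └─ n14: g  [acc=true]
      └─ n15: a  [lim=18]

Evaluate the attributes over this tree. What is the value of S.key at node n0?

0

1. n1.lim = -4  [terminal]
2. n2.ok = 1  [1]
3. n3.ok = false  [false]
4. n3.live = false  [false]
5. n3.cnt = 7  [7]
6. n4.ok = 13  [13]
7. n5.acc = false  [terminal]
8. n6.hot = 5  [terminal]
9. n4.acc = -6  [e.hot * 2 - 16]
10. n4.cnt = 5  [e.hot]
11. n3.fin = 24  [B.cnt * -1 + 29]
12. n8.lim = 30  [terminal]
13. n7.depth = 30  [a.lim]
14. n7.key = -8  [-8]
15. n7.off = true  [true]
16. n9.ok = 19  [(if A.off then A.depth else C.fin) - 11]
17. n10.hot = 26  [terminal]
18. n11.ok = 0  [e.hot + B₀.ok - 45]
19. n12.acc = true  [terminal]
20. n13.acc = false  [terminal]
21. n14.acc = true  [terminal]
22. n11.acc = 16  [B.ok * 2 + 16]
23. n11.cnt = 30  [B.ok * 3 + 30]
24. n15.lim = 18  [terminal]
25. n9.acc = 29  [B₁.acc + 13]
26. n9.cnt = -3  [e.hot - 29]
27. n2.acc = 1  [B₁.acc * 2 - 57]
28. n2.cnt = 5  [5]
29. n0.wid = 6  [a.lim + 10]
30. n0.key = 0  [a.lim + B.acc + 3]
31. n0.val = 20  [a.lim + 24]
32. n0.pre = 20  [B.cnt + 15]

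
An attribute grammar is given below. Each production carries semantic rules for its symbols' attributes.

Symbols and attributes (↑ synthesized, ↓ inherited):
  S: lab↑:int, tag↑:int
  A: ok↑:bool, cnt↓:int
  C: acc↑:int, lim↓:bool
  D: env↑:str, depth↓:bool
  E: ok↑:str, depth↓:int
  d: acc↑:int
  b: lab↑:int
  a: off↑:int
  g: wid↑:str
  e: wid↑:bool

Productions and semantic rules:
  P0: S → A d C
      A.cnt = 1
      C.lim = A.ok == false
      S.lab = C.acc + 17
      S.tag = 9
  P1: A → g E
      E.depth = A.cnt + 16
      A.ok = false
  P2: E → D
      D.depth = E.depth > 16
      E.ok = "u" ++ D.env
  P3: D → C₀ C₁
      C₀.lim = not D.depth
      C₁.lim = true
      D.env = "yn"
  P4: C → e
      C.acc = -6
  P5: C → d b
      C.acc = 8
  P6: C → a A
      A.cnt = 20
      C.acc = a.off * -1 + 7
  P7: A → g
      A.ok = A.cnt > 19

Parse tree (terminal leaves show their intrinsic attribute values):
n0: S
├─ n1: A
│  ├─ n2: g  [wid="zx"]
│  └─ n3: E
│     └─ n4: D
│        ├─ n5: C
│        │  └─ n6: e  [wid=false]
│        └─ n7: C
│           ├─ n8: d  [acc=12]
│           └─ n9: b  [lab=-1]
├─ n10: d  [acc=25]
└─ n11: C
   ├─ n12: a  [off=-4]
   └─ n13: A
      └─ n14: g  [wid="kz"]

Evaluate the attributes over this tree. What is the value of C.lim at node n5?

1. n1.cnt = 1  [1]
2. n2.wid = "zx"  [terminal]
3. n3.depth = 17  [A.cnt + 16]
4. n4.depth = true  [E.depth > 16]
5. n5.lim = false  [not D.depth]
6. n6.wid = false  [terminal]
7. n5.acc = -6  [-6]
8. n7.lim = true  [true]
9. n8.acc = 12  [terminal]
10. n9.lab = -1  [terminal]
11. n7.acc = 8  [8]
12. n4.env = "yn"  ["yn"]
13. n3.ok = "uyn"  ["u" ++ D.env]
14. n1.ok = false  [false]
15. n10.acc = 25  [terminal]
16. n11.lim = true  [A.ok == false]
17. n12.off = -4  [terminal]
18. n13.cnt = 20  [20]
19. n14.wid = "kz"  [terminal]
20. n13.ok = true  [A.cnt > 19]
21. n11.acc = 11  [a.off * -1 + 7]
22. n0.lab = 28  [C.acc + 17]
23. n0.tag = 9  [9]

false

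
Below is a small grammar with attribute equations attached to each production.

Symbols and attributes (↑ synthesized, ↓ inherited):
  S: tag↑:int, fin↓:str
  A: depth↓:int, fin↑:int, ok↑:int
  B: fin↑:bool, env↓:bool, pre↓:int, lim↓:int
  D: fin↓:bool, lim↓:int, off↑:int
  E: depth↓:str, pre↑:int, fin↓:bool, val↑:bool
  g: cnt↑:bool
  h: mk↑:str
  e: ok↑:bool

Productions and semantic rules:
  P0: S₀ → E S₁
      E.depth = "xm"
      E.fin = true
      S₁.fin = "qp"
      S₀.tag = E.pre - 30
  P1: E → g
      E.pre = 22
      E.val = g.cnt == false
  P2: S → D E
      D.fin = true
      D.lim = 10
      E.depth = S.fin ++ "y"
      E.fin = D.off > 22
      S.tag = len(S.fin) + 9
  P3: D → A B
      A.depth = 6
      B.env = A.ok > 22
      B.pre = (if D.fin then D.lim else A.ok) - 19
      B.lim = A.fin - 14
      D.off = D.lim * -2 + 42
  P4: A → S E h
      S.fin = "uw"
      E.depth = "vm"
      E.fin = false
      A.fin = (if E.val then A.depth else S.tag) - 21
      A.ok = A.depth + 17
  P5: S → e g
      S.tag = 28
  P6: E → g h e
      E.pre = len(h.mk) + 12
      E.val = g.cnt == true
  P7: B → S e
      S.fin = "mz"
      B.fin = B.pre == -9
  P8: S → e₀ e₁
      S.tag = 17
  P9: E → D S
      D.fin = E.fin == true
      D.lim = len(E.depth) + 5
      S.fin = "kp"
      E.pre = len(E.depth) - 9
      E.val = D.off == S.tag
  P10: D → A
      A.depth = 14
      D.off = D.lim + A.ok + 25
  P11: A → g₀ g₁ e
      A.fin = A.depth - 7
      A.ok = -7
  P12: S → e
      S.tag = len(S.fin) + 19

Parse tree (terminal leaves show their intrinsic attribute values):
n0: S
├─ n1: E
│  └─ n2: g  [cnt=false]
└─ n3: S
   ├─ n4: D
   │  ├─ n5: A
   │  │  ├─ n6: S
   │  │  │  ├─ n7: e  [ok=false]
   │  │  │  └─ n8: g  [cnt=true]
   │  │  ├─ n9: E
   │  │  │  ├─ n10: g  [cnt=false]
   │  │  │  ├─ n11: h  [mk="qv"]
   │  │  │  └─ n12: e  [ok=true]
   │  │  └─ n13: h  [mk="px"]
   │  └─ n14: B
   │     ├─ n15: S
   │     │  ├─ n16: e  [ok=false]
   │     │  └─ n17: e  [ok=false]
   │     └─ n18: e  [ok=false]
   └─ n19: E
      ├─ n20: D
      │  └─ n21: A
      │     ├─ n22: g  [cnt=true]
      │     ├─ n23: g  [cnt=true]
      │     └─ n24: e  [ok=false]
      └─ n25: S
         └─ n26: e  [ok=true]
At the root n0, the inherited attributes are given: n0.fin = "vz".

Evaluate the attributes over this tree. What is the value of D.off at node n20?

1. n0.fin = "vz"  [given at root]
2. n1.depth = "xm"  ["xm"]
3. n1.fin = true  [true]
4. n2.cnt = false  [terminal]
5. n1.pre = 22  [22]
6. n1.val = true  [g.cnt == false]
7. n3.fin = "qp"  ["qp"]
8. n4.fin = true  [true]
9. n4.lim = 10  [10]
10. n5.depth = 6  [6]
11. n6.fin = "uw"  ["uw"]
12. n7.ok = false  [terminal]
13. n8.cnt = true  [terminal]
14. n6.tag = 28  [28]
15. n9.depth = "vm"  ["vm"]
16. n9.fin = false  [false]
17. n10.cnt = false  [terminal]
18. n11.mk = "qv"  [terminal]
19. n12.ok = true  [terminal]
20. n9.pre = 14  [len(h.mk) + 12]
21. n9.val = false  [g.cnt == true]
22. n13.mk = "px"  [terminal]
23. n5.fin = 7  [(if E.val then A.depth else S.tag) - 21]
24. n5.ok = 23  [A.depth + 17]
25. n14.env = true  [A.ok > 22]
26. n14.pre = -9  [(if D.fin then D.lim else A.ok) - 19]
27. n14.lim = -7  [A.fin - 14]
28. n15.fin = "mz"  ["mz"]
29. n16.ok = false  [terminal]
30. n17.ok = false  [terminal]
31. n15.tag = 17  [17]
32. n18.ok = false  [terminal]
33. n14.fin = true  [B.pre == -9]
34. n4.off = 22  [D.lim * -2 + 42]
35. n19.depth = "qpy"  [S.fin ++ "y"]
36. n19.fin = false  [D.off > 22]
37. n20.fin = false  [E.fin == true]
38. n20.lim = 8  [len(E.depth) + 5]
39. n21.depth = 14  [14]
40. n22.cnt = true  [terminal]
41. n23.cnt = true  [terminal]
42. n24.ok = false  [terminal]
43. n21.fin = 7  [A.depth - 7]
44. n21.ok = -7  [-7]
45. n20.off = 26  [D.lim + A.ok + 25]
46. n25.fin = "kp"  ["kp"]
47. n26.ok = true  [terminal]
48. n25.tag = 21  [len(S.fin) + 19]
49. n19.pre = -6  [len(E.depth) - 9]
50. n19.val = false  [D.off == S.tag]
51. n3.tag = 11  [len(S.fin) + 9]
52. n0.tag = -8  [E.pre - 30]

26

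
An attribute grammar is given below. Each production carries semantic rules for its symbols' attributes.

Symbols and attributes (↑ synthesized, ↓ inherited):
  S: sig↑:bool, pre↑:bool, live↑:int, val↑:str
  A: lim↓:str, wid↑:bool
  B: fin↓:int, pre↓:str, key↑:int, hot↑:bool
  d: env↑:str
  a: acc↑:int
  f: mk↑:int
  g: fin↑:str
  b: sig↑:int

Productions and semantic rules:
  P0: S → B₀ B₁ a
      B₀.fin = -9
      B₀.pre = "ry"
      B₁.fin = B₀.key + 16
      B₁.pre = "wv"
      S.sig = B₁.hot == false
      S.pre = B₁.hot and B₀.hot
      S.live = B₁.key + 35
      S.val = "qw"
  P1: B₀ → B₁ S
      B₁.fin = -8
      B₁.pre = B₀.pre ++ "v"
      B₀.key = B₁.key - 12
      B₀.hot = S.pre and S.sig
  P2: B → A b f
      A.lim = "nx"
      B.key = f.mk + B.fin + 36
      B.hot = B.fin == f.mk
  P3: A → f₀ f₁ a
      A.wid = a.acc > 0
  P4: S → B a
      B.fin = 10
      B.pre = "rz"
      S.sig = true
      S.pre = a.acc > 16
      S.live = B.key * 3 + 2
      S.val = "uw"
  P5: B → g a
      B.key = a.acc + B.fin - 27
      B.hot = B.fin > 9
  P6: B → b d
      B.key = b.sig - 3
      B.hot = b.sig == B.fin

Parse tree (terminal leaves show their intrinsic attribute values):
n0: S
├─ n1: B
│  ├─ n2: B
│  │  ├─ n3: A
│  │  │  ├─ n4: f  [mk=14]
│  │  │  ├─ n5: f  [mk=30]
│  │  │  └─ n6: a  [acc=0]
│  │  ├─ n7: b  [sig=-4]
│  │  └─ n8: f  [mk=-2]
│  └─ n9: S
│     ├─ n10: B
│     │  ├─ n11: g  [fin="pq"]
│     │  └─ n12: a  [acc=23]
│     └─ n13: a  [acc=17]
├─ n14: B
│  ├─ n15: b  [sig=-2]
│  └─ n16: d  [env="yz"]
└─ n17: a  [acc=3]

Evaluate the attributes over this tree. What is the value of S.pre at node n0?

false

1. n1.fin = -9  [-9]
2. n1.pre = "ry"  ["ry"]
3. n2.fin = -8  [-8]
4. n2.pre = "ryv"  [B₀.pre ++ "v"]
5. n3.lim = "nx"  ["nx"]
6. n4.mk = 14  [terminal]
7. n5.mk = 30  [terminal]
8. n6.acc = 0  [terminal]
9. n3.wid = false  [a.acc > 0]
10. n7.sig = -4  [terminal]
11. n8.mk = -2  [terminal]
12. n2.key = 26  [f.mk + B.fin + 36]
13. n2.hot = false  [B.fin == f.mk]
14. n10.fin = 10  [10]
15. n10.pre = "rz"  ["rz"]
16. n11.fin = "pq"  [terminal]
17. n12.acc = 23  [terminal]
18. n10.key = 6  [a.acc + B.fin - 27]
19. n10.hot = true  [B.fin > 9]
20. n13.acc = 17  [terminal]
21. n9.sig = true  [true]
22. n9.pre = true  [a.acc > 16]
23. n9.live = 20  [B.key * 3 + 2]
24. n9.val = "uw"  ["uw"]
25. n1.key = 14  [B₁.key - 12]
26. n1.hot = true  [S.pre and S.sig]
27. n14.fin = 30  [B₀.key + 16]
28. n14.pre = "wv"  ["wv"]
29. n15.sig = -2  [terminal]
30. n16.env = "yz"  [terminal]
31. n14.key = -5  [b.sig - 3]
32. n14.hot = false  [b.sig == B.fin]
33. n17.acc = 3  [terminal]
34. n0.sig = true  [B₁.hot == false]
35. n0.pre = false  [B₁.hot and B₀.hot]
36. n0.live = 30  [B₁.key + 35]
37. n0.val = "qw"  ["qw"]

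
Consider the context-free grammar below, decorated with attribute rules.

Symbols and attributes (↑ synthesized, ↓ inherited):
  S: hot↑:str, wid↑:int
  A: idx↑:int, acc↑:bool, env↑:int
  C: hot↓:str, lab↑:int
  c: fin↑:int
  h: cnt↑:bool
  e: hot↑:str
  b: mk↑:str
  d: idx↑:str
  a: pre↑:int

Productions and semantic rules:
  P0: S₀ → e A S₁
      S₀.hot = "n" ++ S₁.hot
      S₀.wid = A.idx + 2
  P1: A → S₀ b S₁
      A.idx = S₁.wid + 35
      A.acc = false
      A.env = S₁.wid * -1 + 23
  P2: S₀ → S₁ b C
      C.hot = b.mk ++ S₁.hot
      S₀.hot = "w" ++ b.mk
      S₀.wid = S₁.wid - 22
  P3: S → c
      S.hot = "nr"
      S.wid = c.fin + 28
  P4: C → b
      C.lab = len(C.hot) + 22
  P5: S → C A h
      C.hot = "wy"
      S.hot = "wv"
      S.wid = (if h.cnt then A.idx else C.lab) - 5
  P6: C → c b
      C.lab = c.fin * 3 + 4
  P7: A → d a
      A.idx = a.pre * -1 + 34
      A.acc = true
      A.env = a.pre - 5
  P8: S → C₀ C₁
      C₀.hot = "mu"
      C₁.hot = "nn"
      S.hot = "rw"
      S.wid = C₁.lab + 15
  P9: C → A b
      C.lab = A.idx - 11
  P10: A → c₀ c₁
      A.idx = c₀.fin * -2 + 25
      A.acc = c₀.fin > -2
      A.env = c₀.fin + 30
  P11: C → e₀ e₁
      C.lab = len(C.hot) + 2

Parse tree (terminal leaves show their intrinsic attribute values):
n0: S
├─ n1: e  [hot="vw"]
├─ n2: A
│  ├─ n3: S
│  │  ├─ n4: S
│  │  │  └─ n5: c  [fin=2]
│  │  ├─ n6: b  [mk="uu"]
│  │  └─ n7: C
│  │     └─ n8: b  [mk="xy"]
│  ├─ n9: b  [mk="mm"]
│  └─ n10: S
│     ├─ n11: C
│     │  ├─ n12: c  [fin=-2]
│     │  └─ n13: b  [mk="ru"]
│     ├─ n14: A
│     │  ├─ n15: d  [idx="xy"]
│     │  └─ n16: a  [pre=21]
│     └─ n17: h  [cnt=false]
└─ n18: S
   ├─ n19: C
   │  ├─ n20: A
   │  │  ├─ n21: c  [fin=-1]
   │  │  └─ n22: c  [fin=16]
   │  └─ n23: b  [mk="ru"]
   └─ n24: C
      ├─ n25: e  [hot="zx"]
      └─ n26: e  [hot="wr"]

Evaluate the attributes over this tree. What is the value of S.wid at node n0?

30

1. n1.hot = "vw"  [terminal]
2. n5.fin = 2  [terminal]
3. n4.hot = "nr"  ["nr"]
4. n4.wid = 30  [c.fin + 28]
5. n6.mk = "uu"  [terminal]
6. n7.hot = "uunr"  [b.mk ++ S₁.hot]
7. n8.mk = "xy"  [terminal]
8. n7.lab = 26  [len(C.hot) + 22]
9. n3.hot = "wuu"  ["w" ++ b.mk]
10. n3.wid = 8  [S₁.wid - 22]
11. n9.mk = "mm"  [terminal]
12. n11.hot = "wy"  ["wy"]
13. n12.fin = -2  [terminal]
14. n13.mk = "ru"  [terminal]
15. n11.lab = -2  [c.fin * 3 + 4]
16. n15.idx = "xy"  [terminal]
17. n16.pre = 21  [terminal]
18. n14.idx = 13  [a.pre * -1 + 34]
19. n14.acc = true  [true]
20. n14.env = 16  [a.pre - 5]
21. n17.cnt = false  [terminal]
22. n10.hot = "wv"  ["wv"]
23. n10.wid = -7  [(if h.cnt then A.idx else C.lab) - 5]
24. n2.idx = 28  [S₁.wid + 35]
25. n2.acc = false  [false]
26. n2.env = 30  [S₁.wid * -1 + 23]
27. n19.hot = "mu"  ["mu"]
28. n21.fin = -1  [terminal]
29. n22.fin = 16  [terminal]
30. n20.idx = 27  [c₀.fin * -2 + 25]
31. n20.acc = true  [c₀.fin > -2]
32. n20.env = 29  [c₀.fin + 30]
33. n23.mk = "ru"  [terminal]
34. n19.lab = 16  [A.idx - 11]
35. n24.hot = "nn"  ["nn"]
36. n25.hot = "zx"  [terminal]
37. n26.hot = "wr"  [terminal]
38. n24.lab = 4  [len(C.hot) + 2]
39. n18.hot = "rw"  ["rw"]
40. n18.wid = 19  [C₁.lab + 15]
41. n0.hot = "nrw"  ["n" ++ S₁.hot]
42. n0.wid = 30  [A.idx + 2]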